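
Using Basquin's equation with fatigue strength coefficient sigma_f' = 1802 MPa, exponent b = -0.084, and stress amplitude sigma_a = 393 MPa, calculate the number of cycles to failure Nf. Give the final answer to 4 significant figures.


sigma_a = sigma_f' * (2*Nf)^b
2*Nf = (sigma_a / sigma_f')^(1/b)
2*Nf = (393 / 1802)^(1/-0.084)
2*Nf = 7.47068e+07
Nf = 3.735e+07 cycles


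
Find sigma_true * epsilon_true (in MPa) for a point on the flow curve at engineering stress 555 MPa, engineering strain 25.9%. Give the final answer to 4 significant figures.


sigma_true = sigma_eng * (1 + epsilon_eng)
sigma_true = 555 * (1 + 0.259) = 698.745 MPa
epsilon_true = ln(1 + epsilon_eng)
epsilon_true = ln(1 + 0.259) = 0.230318
sigma_true * epsilon_true = 698.745 * 0.230318 = 160.9 MPa


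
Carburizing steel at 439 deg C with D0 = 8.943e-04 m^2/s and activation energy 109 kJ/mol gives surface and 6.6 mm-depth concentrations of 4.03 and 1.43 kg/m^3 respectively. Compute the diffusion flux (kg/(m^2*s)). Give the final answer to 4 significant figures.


Step 1: D = D0 * exp(-Qd/(R*T))
T = 439 + 273.15 = 712.15 K
D = 8.943e-04 * exp(-109e3 / (8.314 * 712.15)) = 9.0424e-12 m^2/s
Step 2: J = D * (C1 - C2) / dx
J = 9.0424e-12 * (4.03 - 1.43) / 6.6e-03
J = 3.562e-09 kg/(m^2*s)


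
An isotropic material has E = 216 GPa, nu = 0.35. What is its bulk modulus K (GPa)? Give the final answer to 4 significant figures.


K = E / (3*(1-2*nu))
K = 216 / (3*(1-2*0.35))
K = 240 GPa


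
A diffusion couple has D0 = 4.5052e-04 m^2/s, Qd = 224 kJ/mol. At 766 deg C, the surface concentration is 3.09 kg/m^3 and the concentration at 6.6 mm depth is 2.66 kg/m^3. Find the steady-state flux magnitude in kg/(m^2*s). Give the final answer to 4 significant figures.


Step 1: D = D0 * exp(-Qd/(R*T))
T = 766 + 273.15 = 1039.15 K
D = 4.5052e-04 * exp(-224e3 / (8.314 * 1039.15)) = 2.47495e-15 m^2/s
Step 2: J = D * (C1 - C2) / dx
J = 2.47495e-15 * (3.09 - 2.66) / 6.6e-03
J = 1.612e-13 kg/(m^2*s)


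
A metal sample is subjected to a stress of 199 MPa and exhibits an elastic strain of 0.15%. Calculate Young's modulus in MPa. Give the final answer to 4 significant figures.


E = sigma / epsilon
epsilon = 0.15% = 1.5e-03
E = 199 / 1.5e-03
E = 132700 MPa


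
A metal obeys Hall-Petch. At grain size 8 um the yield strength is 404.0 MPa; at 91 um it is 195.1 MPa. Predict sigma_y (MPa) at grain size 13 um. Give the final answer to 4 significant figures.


sigma_y = sigma0 + k / sqrt(d)
1/sqrt(d1) = 1/sqrt(8e-06) = 353.553;  1/sqrt(d2) = 104.828
k = (sigma1 - sigma2) / (1/sqrt(d1) - 1/sqrt(d2)) = (404.0 - 195.1) / (353.553 - 104.828) = 0.839884 MPa*m^0.5
sigma0 = sigma1 - k/sqrt(d1) = 404.0 - 0.839884*353.553 = 107.056 MPa
sigma_y(d3) = 107.056 + 0.839884 / sqrt(1.3e-05) = 340 MPa


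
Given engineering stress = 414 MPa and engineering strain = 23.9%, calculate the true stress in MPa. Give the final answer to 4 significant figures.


sigma_true = sigma_eng * (1 + epsilon_eng)
sigma_true = 414 * (1 + 0.239)
sigma_true = 512.9 MPa


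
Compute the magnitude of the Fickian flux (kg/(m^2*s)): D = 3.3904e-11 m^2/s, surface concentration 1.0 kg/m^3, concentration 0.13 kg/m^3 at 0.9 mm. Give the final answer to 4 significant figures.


J = -D * (dC/dx) = D * (C1 - C2) / dx
J = 3.3904e-11 * (1.0 - 0.13) / 9e-04
J = 3.277e-08 kg/(m^2*s)


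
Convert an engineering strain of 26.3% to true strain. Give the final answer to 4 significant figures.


epsilon_true = ln(1 + epsilon_eng)
epsilon_true = ln(1 + 0.263)
epsilon_true = 0.2335


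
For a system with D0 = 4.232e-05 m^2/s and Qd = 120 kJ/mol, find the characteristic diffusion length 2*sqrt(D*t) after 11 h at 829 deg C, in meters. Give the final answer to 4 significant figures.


Step 1: D = D0 * exp(-Qd/(R*T))
T = 1102.15 K
D = 4.232e-05 * exp(-120e3 / (8.314 * 1102.15)) = 8.69224e-11 m^2/s
Step 2: L = 2*sqrt(D*t)
t = 11 h = 39600 s
L = 2*sqrt(8.69224e-11 * 39600) = 3.711e-03 m


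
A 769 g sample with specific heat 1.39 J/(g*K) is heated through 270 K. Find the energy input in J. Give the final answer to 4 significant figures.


Q = m * cp * dT
Q = 769 * 1.39 * 270
Q = 288600 J


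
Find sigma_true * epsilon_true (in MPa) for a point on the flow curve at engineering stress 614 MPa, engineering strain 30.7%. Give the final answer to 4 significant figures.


sigma_true = sigma_eng * (1 + epsilon_eng)
sigma_true = 614 * (1 + 0.307) = 802.498 MPa
epsilon_true = ln(1 + epsilon_eng)
epsilon_true = ln(1 + 0.307) = 0.267734
sigma_true * epsilon_true = 802.498 * 0.267734 = 214.9 MPa


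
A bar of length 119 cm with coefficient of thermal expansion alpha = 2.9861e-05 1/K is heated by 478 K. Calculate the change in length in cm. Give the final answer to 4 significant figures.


dL = L0 * alpha * dT
dL = 119 * 2.9861e-05 * 478
dL = 1.699 cm


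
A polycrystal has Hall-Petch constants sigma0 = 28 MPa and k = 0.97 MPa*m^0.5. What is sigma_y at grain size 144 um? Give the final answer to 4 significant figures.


sigma_y = sigma0 + k / sqrt(d)
d = 144 um = 1.44e-04 m
sigma_y = 28 + 0.97 / sqrt(1.44e-04)
sigma_y = 108.8 MPa


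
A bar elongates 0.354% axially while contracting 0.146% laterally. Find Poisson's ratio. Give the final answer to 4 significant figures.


nu = -epsilon_lat / epsilon_axial
Lateral strain is contraction (negative), so using magnitudes:
nu = 0.146 / 0.354
nu = 0.4124


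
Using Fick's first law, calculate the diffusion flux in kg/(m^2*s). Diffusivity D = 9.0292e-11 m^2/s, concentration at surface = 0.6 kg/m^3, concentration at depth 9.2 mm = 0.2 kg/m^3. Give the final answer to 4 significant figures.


J = -D * (dC/dx) = D * (C1 - C2) / dx
J = 9.0292e-11 * (0.6 - 0.2) / 9.2e-03
J = 3.926e-09 kg/(m^2*s)


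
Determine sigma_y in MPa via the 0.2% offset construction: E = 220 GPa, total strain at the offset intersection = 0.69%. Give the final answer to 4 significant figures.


Offset strain = 0.002
Elastic strain at yield = total_strain - offset = 6.9e-03 - 0.002 = 4.9e-03
sigma_y = E * elastic_strain = 220000 * 4.9e-03
sigma_y = 1078 MPa


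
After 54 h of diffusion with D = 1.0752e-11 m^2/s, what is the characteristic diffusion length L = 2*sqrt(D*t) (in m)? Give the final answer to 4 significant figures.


t = 54 hr = 194400 s
Diffusion length = 2*sqrt(D*t)
= 2*sqrt(1.0752e-11 * 194400)
= 2.891e-03 m


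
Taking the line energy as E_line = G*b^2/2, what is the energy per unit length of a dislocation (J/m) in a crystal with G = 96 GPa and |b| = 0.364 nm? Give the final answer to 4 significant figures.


E = G*b^2/2
b = 0.364 nm = 3.64e-10 m
G = 96 GPa = 9.6e+10 Pa
E = 0.5 * 9.6e+10 * (3.64e-10)^2
E = 6.36e-09 J/m


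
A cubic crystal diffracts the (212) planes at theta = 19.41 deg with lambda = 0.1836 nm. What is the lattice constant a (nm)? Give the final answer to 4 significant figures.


d = lambda / (2*sin(theta))
d = 0.1836 / (2*sin(19.41 deg))
d = 0.276235 nm
a = d * sqrt(h^2+k^2+l^2) = 0.276235 * sqrt(9)
a = 0.8287 nm


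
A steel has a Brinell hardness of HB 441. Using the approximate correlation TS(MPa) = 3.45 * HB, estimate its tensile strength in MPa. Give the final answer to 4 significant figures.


TS (MPa) = 3.45 * HB
TS = 3.45 * 441
TS = 1521 MPa


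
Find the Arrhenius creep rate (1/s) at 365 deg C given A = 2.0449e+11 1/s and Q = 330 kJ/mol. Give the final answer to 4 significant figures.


rate = A * exp(-Q / (R*T))
T = 365 + 273.15 = 638.15 K
rate = 2.0449e+11 * exp(-330e3 / (8.314 * 638.15))
rate = 1.987e-16 1/s


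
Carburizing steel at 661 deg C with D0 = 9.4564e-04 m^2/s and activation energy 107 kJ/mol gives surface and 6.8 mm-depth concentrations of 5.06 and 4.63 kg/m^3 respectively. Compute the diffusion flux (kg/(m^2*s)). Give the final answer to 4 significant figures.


Step 1: D = D0 * exp(-Qd/(R*T))
T = 661 + 273.15 = 934.15 K
D = 9.4564e-04 * exp(-107e3 / (8.314 * 934.15)) = 9.8269e-10 m^2/s
Step 2: J = D * (C1 - C2) / dx
J = 9.8269e-10 * (5.06 - 4.63) / 6.8e-03
J = 6.214e-08 kg/(m^2*s)


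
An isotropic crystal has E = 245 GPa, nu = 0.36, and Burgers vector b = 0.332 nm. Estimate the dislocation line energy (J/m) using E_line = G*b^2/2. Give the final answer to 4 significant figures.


Step 1: G = E / (2*(1+nu))
G = 245 / (2*(1+0.36)) = 90.0735 GPa = 9.00735e+10 Pa
Step 2: E_line = G*b^2/2
b = 0.332 nm = 3.32e-10 m
E_line = 0.5 * 9.00735e+10 * (3.32e-10)^2 = 4.964e-09 J/m


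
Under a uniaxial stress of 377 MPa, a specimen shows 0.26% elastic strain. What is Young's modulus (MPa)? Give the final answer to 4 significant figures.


E = sigma / epsilon
epsilon = 0.26% = 2.6e-03
E = 377 / 2.6e-03
E = 145000 MPa


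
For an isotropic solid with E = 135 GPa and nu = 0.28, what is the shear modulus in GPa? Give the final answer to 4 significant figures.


G = E / (2*(1+nu))
G = 135 / (2*(1+0.28))
G = 52.73 GPa


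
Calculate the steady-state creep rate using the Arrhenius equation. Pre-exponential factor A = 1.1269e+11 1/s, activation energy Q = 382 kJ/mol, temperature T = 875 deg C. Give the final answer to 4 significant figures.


rate = A * exp(-Q / (R*T))
T = 875 + 273.15 = 1148.15 K
rate = 1.1269e+11 * exp(-382e3 / (8.314 * 1148.15))
rate = 4.702e-07 1/s


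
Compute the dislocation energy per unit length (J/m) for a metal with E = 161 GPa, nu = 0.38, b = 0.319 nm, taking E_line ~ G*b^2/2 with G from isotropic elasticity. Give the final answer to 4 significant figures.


Step 1: G = E / (2*(1+nu))
G = 161 / (2*(1+0.38)) = 58.3333 GPa = 5.83333e+10 Pa
Step 2: E_line = G*b^2/2
b = 0.319 nm = 3.19e-10 m
E_line = 0.5 * 5.83333e+10 * (3.19e-10)^2 = 2.968e-09 J/m


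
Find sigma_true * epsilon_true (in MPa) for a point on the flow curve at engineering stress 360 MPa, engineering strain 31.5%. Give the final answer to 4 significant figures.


sigma_true = sigma_eng * (1 + epsilon_eng)
sigma_true = 360 * (1 + 0.315) = 473.4 MPa
epsilon_true = ln(1 + epsilon_eng)
epsilon_true = ln(1 + 0.315) = 0.273837
sigma_true * epsilon_true = 473.4 * 0.273837 = 129.6 MPa


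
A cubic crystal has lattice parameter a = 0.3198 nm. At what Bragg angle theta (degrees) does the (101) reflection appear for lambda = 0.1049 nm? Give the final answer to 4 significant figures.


d = a / sqrt(h^2+k^2+l^2)
d = 0.3198 / sqrt(2) = 0.226133 nm
lambda = 2*d*sin(theta)  =>  sin(theta) = lambda / (2*d)
sin(theta) = 0.1049 / (2 * 0.226133) = 0.231943
theta = 13.41 deg


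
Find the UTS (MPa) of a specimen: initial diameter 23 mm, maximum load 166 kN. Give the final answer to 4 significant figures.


A0 = pi*(d/2)^2 = pi*(23/2)^2 = 415.476 mm^2
UTS = F_max / A0 = 166*1000 / 415.476
UTS = 399.5 MPa


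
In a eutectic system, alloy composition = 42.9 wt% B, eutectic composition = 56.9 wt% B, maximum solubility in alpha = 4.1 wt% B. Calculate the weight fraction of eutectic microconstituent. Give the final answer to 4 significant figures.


f_primary = (C_e - C0) / (C_e - C_alpha_max)
f_primary = (56.9 - 42.9) / (56.9 - 4.1)
f_primary = 0.265152
f_eutectic = 1 - 0.265152 = 0.7348


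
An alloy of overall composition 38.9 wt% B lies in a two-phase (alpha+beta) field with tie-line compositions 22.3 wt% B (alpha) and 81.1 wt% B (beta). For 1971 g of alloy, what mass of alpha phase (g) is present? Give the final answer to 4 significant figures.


f_alpha = (C_beta - C0) / (C_beta - C_alpha)
f_alpha = (81.1 - 38.9) / (81.1 - 22.3) = 0.717687
m_alpha = f_alpha * m_total = 0.717687 * 1971 = 1415 g


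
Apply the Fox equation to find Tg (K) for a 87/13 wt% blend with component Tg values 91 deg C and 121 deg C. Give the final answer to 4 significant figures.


1/Tg = w1/Tg1 + w2/Tg2 (in Kelvin)
Tg1 = 364.15 K, Tg2 = 394.15 K
1/Tg = 0.87/364.15 + 0.13/394.15
Tg = 367.8 K


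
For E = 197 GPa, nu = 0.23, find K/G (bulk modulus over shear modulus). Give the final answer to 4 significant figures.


G = E / (2*(1+nu))
G = 197 / (2*(1+0.23)) = 80.0813 GPa
K = E / (3*(1-2*nu))
K = 197 / (3*(1-2*0.23)) = 121.605 GPa
K/G = 121.605 / 80.0813 = 1.519


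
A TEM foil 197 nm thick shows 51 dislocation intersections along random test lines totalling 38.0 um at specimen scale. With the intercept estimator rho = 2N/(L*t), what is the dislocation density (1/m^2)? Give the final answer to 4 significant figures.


rho = 2N / (L * t)
L = 38.0 um = 3.8e-05 m, t = 197 nm = 1.97e-07 m
rho = 2 * 51 / (3.8e-05 * 1.97e-07)
rho = 1.363e+13 1/m^2


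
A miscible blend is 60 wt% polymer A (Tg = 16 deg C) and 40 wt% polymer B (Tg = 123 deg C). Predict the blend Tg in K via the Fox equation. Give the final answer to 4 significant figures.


1/Tg = w1/Tg1 + w2/Tg2 (in Kelvin)
Tg1 = 289.15 K, Tg2 = 396.15 K
1/Tg = 0.6/289.15 + 0.4/396.15
Tg = 324.2 K


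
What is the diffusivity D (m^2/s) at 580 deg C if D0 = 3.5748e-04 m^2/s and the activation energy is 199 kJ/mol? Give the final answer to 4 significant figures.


D = D0 * exp(-Qd / (R*T))
T = 853.15 K
D = 3.5748e-04 * exp(-199e3 / (8.314 * 853.15))
D = 2.338e-16 m^2/s


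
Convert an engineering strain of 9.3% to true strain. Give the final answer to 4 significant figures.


epsilon_true = ln(1 + epsilon_eng)
epsilon_true = ln(1 + 0.093)
epsilon_true = 0.08893


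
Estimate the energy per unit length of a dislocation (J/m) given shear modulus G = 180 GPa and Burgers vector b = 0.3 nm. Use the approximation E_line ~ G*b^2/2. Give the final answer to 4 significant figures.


E = G*b^2/2
b = 0.3 nm = 3e-10 m
G = 180 GPa = 1.8e+11 Pa
E = 0.5 * 1.8e+11 * (3e-10)^2
E = 8.1e-09 J/m


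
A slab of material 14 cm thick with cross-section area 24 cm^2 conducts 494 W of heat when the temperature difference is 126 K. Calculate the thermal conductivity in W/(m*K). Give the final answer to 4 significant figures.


k = Q*L / (A*dT)
L = 0.14 m, A = 2.4e-03 m^2
k = 494 * 0.14 / (2.4e-03 * 126)
k = 228.7 W/(m*K)


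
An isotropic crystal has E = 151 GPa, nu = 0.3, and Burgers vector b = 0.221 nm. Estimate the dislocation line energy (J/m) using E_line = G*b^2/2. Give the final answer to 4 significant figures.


Step 1: G = E / (2*(1+nu))
G = 151 / (2*(1+0.3)) = 58.0769 GPa = 5.80769e+10 Pa
Step 2: E_line = G*b^2/2
b = 0.221 nm = 2.21e-10 m
E_line = 0.5 * 5.80769e+10 * (2.21e-10)^2 = 1.418e-09 J/m


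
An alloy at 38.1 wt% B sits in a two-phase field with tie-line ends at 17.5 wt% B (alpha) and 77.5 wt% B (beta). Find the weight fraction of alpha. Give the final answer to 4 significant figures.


f_alpha = (C_beta - C0) / (C_beta - C_alpha)
f_alpha = (77.5 - 38.1) / (77.5 - 17.5)
f_alpha = 0.6567


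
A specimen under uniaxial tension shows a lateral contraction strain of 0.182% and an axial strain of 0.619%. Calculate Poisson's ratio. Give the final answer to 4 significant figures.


nu = -epsilon_lat / epsilon_axial
Lateral strain is contraction (negative), so using magnitudes:
nu = 0.182 / 0.619
nu = 0.294


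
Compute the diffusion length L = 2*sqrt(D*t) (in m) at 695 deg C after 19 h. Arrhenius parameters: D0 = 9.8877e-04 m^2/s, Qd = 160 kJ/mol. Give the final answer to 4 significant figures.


Step 1: D = D0 * exp(-Qd/(R*T))
T = 968.15 K
D = 9.8877e-04 * exp(-160e3 / (8.314 * 968.15)) = 2.30301e-12 m^2/s
Step 2: L = 2*sqrt(D*t)
t = 19 h = 68400 s
L = 2*sqrt(2.30301e-12 * 68400) = 7.938e-04 m


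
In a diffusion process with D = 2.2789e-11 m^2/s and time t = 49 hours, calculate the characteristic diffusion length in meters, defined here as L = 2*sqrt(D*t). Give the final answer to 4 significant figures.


t = 49 hr = 176400 s
Diffusion length = 2*sqrt(D*t)
= 2*sqrt(2.2789e-11 * 176400)
= 4.01e-03 m


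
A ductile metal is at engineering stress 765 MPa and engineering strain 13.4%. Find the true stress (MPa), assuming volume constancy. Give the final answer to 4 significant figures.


sigma_true = sigma_eng * (1 + epsilon_eng)
sigma_true = 765 * (1 + 0.134)
sigma_true = 867.5 MPa


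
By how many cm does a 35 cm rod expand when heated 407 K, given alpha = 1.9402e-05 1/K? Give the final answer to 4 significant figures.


dL = L0 * alpha * dT
dL = 35 * 1.9402e-05 * 407
dL = 0.2764 cm


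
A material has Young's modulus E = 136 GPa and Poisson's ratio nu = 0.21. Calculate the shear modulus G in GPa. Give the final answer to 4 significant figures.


G = E / (2*(1+nu))
G = 136 / (2*(1+0.21))
G = 56.2 GPa


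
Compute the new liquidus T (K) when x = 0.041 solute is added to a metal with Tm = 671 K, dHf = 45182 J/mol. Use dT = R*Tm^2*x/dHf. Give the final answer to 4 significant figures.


dT = R*Tm^2*x / dHf
dT = 8.314 * 671^2 * 0.041 / 45182
dT = 3.39683 K
T_new = 671 - 3.39683 = 667.6 K


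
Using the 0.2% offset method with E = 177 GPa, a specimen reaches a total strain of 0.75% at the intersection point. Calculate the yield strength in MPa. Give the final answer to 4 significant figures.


Offset strain = 0.002
Elastic strain at yield = total_strain - offset = 7.5e-03 - 0.002 = 5.5e-03
sigma_y = E * elastic_strain = 177000 * 5.5e-03
sigma_y = 973.5 MPa


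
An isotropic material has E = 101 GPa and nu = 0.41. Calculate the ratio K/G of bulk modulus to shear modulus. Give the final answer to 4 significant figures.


G = E / (2*(1+nu))
G = 101 / (2*(1+0.41)) = 35.8156 GPa
K = E / (3*(1-2*nu))
K = 101 / (3*(1-2*0.41)) = 187.037 GPa
K/G = 187.037 / 35.8156 = 5.222


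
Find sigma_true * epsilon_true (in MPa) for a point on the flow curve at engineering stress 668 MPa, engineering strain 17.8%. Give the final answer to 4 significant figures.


sigma_true = sigma_eng * (1 + epsilon_eng)
sigma_true = 668 * (1 + 0.178) = 786.904 MPa
epsilon_true = ln(1 + epsilon_eng)
epsilon_true = ln(1 + 0.178) = 0.163818
sigma_true * epsilon_true = 786.904 * 0.163818 = 128.9 MPa


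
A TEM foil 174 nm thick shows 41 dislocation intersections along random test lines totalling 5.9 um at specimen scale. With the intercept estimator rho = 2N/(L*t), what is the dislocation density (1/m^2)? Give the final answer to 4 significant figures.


rho = 2N / (L * t)
L = 5.9 um = 5.9e-06 m, t = 174 nm = 1.74e-07 m
rho = 2 * 41 / (5.9e-06 * 1.74e-07)
rho = 7.988e+13 1/m^2


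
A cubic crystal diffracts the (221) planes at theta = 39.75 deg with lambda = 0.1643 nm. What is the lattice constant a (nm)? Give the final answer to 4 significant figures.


d = lambda / (2*sin(theta))
d = 0.1643 / (2*sin(39.75 deg))
d = 0.128472 nm
a = d * sqrt(h^2+k^2+l^2) = 0.128472 * sqrt(9)
a = 0.3854 nm


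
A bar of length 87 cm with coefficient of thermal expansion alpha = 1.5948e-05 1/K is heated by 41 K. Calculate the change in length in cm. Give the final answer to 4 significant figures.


dL = L0 * alpha * dT
dL = 87 * 1.5948e-05 * 41
dL = 0.05689 cm


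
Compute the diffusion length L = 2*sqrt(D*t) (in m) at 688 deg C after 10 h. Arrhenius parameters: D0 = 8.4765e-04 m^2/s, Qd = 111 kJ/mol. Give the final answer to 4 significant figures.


Step 1: D = D0 * exp(-Qd/(R*T))
T = 961.15 K
D = 8.4765e-04 * exp(-111e3 / (8.314 * 961.15)) = 7.86312e-10 m^2/s
Step 2: L = 2*sqrt(D*t)
t = 10 h = 36000 s
L = 2*sqrt(7.86312e-10 * 36000) = 0.01064 m


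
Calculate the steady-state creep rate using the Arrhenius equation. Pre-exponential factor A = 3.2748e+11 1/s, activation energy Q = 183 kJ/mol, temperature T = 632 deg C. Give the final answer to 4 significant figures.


rate = A * exp(-Q / (R*T))
T = 632 + 273.15 = 905.15 K
rate = 3.2748e+11 * exp(-183e3 / (8.314 * 905.15))
rate = 8.999 1/s


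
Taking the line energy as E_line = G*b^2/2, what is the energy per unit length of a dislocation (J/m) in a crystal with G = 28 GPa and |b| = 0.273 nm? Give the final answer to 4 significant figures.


E = G*b^2/2
b = 0.273 nm = 2.73e-10 m
G = 28 GPa = 2.8e+10 Pa
E = 0.5 * 2.8e+10 * (2.73e-10)^2
E = 1.043e-09 J/m


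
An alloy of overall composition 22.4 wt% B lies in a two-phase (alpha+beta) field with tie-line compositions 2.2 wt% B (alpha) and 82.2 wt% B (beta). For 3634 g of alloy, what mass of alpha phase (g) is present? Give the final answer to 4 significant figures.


f_alpha = (C_beta - C0) / (C_beta - C_alpha)
f_alpha = (82.2 - 22.4) / (82.2 - 2.2) = 0.7475
m_alpha = f_alpha * m_total = 0.7475 * 3634 = 2716 g


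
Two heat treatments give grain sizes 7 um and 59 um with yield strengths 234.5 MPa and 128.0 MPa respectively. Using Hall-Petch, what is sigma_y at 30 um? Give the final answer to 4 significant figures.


sigma_y = sigma0 + k / sqrt(d)
1/sqrt(d1) = 1/sqrt(7e-06) = 377.964;  1/sqrt(d2) = 130.189
k = (sigma1 - sigma2) / (1/sqrt(d1) - 1/sqrt(d2)) = (234.5 - 128.0) / (377.964 - 130.189) = 0.429824 MPa*m^0.5
sigma0 = sigma1 - k/sqrt(d1) = 234.5 - 0.429824*377.964 = 72.0416 MPa
sigma_y(d3) = 72.0416 + 0.429824 / sqrt(3e-05) = 150.5 MPa


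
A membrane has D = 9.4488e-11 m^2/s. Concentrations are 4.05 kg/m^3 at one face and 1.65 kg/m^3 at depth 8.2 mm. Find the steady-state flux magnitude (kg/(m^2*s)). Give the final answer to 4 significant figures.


J = -D * (dC/dx) = D * (C1 - C2) / dx
J = 9.4488e-11 * (4.05 - 1.65) / 8.2e-03
J = 2.766e-08 kg/(m^2*s)


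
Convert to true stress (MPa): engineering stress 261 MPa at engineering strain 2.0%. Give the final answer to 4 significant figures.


sigma_true = sigma_eng * (1 + epsilon_eng)
sigma_true = 261 * (1 + 0.02)
sigma_true = 266.2 MPa


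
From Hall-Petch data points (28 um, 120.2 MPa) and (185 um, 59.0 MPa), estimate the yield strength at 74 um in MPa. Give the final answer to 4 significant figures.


sigma_y = sigma0 + k / sqrt(d)
1/sqrt(d1) = 1/sqrt(2.8e-05) = 188.982;  1/sqrt(d2) = 73.5215
k = (sigma1 - sigma2) / (1/sqrt(d1) - 1/sqrt(d2)) = (120.2 - 59.0) / (188.982 - 73.5215) = 0.53005 MPa*m^0.5
sigma0 = sigma1 - k/sqrt(d1) = 120.2 - 0.53005*188.982 = 20.0299 MPa
sigma_y(d3) = 20.0299 + 0.53005 / sqrt(7.4e-05) = 81.65 MPa


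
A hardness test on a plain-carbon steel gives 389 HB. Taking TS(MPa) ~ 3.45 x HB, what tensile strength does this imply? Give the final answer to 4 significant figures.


TS (MPa) = 3.45 * HB
TS = 3.45 * 389
TS = 1342 MPa


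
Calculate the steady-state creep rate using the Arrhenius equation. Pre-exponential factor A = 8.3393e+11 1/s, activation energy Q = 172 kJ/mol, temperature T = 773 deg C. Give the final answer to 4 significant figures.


rate = A * exp(-Q / (R*T))
T = 773 + 273.15 = 1046.15 K
rate = 8.3393e+11 * exp(-172e3 / (8.314 * 1046.15))
rate = 2152 1/s


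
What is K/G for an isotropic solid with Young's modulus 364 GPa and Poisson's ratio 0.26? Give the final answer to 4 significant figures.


G = E / (2*(1+nu))
G = 364 / (2*(1+0.26)) = 144.444 GPa
K = E / (3*(1-2*nu))
K = 364 / (3*(1-2*0.26)) = 252.778 GPa
K/G = 252.778 / 144.444 = 1.75


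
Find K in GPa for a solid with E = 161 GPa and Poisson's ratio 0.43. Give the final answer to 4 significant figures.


K = E / (3*(1-2*nu))
K = 161 / (3*(1-2*0.43))
K = 383.3 GPa


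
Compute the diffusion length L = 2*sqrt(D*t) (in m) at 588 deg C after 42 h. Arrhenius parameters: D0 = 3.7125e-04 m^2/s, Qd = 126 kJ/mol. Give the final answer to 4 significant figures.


Step 1: D = D0 * exp(-Qd/(R*T))
T = 861.15 K
D = 3.7125e-04 * exp(-126e3 / (8.314 * 861.15)) = 8.44556e-12 m^2/s
Step 2: L = 2*sqrt(D*t)
t = 42 h = 151200 s
L = 2*sqrt(8.44556e-12 * 151200) = 2.26e-03 m


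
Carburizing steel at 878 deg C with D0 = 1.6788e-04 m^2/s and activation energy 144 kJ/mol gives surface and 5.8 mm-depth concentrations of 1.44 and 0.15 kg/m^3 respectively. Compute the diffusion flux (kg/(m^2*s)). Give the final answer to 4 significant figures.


Step 1: D = D0 * exp(-Qd/(R*T))
T = 878 + 273.15 = 1151.15 K
D = 1.6788e-04 * exp(-144e3 / (8.314 * 1151.15)) = 4.90469e-11 m^2/s
Step 2: J = D * (C1 - C2) / dx
J = 4.90469e-11 * (1.44 - 0.15) / 5.8e-03
J = 1.091e-08 kg/(m^2*s)


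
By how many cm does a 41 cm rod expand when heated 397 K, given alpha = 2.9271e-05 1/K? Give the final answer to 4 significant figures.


dL = L0 * alpha * dT
dL = 41 * 2.9271e-05 * 397
dL = 0.4764 cm


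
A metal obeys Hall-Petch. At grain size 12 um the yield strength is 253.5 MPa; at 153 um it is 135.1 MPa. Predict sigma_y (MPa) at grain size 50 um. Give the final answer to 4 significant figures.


sigma_y = sigma0 + k / sqrt(d)
1/sqrt(d1) = 1/sqrt(1.2e-05) = 288.675;  1/sqrt(d2) = 80.8452
k = (sigma1 - sigma2) / (1/sqrt(d1) - 1/sqrt(d2)) = (253.5 - 135.1) / (288.675 - 80.8452) = 0.569697 MPa*m^0.5
sigma0 = sigma1 - k/sqrt(d1) = 253.5 - 0.569697*288.675 = 89.0428 MPa
sigma_y(d3) = 89.0428 + 0.569697 / sqrt(5e-05) = 169.6 MPa


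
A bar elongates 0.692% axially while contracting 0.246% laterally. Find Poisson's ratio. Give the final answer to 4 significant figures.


nu = -epsilon_lat / epsilon_axial
Lateral strain is contraction (negative), so using magnitudes:
nu = 0.246 / 0.692
nu = 0.3555


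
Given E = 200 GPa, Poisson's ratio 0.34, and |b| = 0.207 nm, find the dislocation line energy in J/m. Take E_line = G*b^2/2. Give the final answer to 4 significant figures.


Step 1: G = E / (2*(1+nu))
G = 200 / (2*(1+0.34)) = 74.6269 GPa = 7.46269e+10 Pa
Step 2: E_line = G*b^2/2
b = 0.207 nm = 2.07e-10 m
E_line = 0.5 * 7.46269e+10 * (2.07e-10)^2 = 1.599e-09 J/m


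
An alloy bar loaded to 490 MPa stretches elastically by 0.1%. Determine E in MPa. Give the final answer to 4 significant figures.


E = sigma / epsilon
epsilon = 0.1% = 1e-03
E = 490 / 1e-03
E = 490000 MPa


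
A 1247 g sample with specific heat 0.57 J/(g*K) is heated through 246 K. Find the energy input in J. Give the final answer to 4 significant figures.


Q = m * cp * dT
Q = 1247 * 0.57 * 246
Q = 174900 J


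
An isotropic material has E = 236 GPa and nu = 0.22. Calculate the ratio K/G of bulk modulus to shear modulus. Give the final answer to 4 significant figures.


G = E / (2*(1+nu))
G = 236 / (2*(1+0.22)) = 96.7213 GPa
K = E / (3*(1-2*nu))
K = 236 / (3*(1-2*0.22)) = 140.476 GPa
K/G = 140.476 / 96.7213 = 1.452


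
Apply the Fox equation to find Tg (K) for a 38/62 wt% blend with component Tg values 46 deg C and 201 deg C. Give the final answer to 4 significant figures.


1/Tg = w1/Tg1 + w2/Tg2 (in Kelvin)
Tg1 = 319.15 K, Tg2 = 474.15 K
1/Tg = 0.38/319.15 + 0.62/474.15
Tg = 400.3 K


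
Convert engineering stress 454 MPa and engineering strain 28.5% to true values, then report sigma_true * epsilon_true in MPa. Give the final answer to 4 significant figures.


sigma_true = sigma_eng * (1 + epsilon_eng)
sigma_true = 454 * (1 + 0.285) = 583.39 MPa
epsilon_true = ln(1 + epsilon_eng)
epsilon_true = ln(1 + 0.285) = 0.250759
sigma_true * epsilon_true = 583.39 * 0.250759 = 146.3 MPa


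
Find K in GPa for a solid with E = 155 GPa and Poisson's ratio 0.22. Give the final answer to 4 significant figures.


K = E / (3*(1-2*nu))
K = 155 / (3*(1-2*0.22))
K = 92.26 GPa


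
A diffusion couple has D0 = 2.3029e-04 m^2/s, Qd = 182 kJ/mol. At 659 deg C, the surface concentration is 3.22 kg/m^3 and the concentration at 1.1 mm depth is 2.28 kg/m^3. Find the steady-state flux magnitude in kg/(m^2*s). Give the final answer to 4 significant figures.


Step 1: D = D0 * exp(-Qd/(R*T))
T = 659 + 273.15 = 932.15 K
D = 2.3029e-04 * exp(-182e3 / (8.314 * 932.15)) = 1.4562e-14 m^2/s
Step 2: J = D * (C1 - C2) / dx
J = 1.4562e-14 * (3.22 - 2.28) / 1.1e-03
J = 1.244e-11 kg/(m^2*s)


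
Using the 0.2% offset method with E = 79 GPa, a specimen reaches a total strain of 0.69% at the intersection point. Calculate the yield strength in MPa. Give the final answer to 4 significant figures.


Offset strain = 0.002
Elastic strain at yield = total_strain - offset = 6.9e-03 - 0.002 = 4.9e-03
sigma_y = E * elastic_strain = 79000 * 4.9e-03
sigma_y = 387.1 MPa


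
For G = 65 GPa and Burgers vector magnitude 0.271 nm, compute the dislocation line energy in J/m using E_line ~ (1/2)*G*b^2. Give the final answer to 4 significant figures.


E = G*b^2/2
b = 0.271 nm = 2.71e-10 m
G = 65 GPa = 6.5e+10 Pa
E = 0.5 * 6.5e+10 * (2.71e-10)^2
E = 2.387e-09 J/m


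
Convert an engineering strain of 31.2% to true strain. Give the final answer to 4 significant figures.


epsilon_true = ln(1 + epsilon_eng)
epsilon_true = ln(1 + 0.312)
epsilon_true = 0.2716


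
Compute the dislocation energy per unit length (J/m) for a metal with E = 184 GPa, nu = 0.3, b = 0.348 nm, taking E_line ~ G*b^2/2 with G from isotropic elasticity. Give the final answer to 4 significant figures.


Step 1: G = E / (2*(1+nu))
G = 184 / (2*(1+0.3)) = 70.7692 GPa = 7.07692e+10 Pa
Step 2: E_line = G*b^2/2
b = 0.348 nm = 3.48e-10 m
E_line = 0.5 * 7.07692e+10 * (3.48e-10)^2 = 4.285e-09 J/m


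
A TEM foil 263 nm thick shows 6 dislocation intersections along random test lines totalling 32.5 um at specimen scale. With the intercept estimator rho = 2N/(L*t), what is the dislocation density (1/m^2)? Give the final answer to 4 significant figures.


rho = 2N / (L * t)
L = 32.5 um = 3.25e-05 m, t = 263 nm = 2.63e-07 m
rho = 2 * 6 / (3.25e-05 * 2.63e-07)
rho = 1.404e+12 1/m^2


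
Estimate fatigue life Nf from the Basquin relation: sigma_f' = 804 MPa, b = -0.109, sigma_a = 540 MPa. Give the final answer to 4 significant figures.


sigma_a = sigma_f' * (2*Nf)^b
2*Nf = (sigma_a / sigma_f')^(1/b)
2*Nf = (540 / 804)^(1/-0.109)
2*Nf = 38.5383
Nf = 19.27 cycles


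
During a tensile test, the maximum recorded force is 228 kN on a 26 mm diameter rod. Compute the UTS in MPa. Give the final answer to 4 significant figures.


A0 = pi*(d/2)^2 = pi*(26/2)^2 = 530.929 mm^2
UTS = F_max / A0 = 228*1000 / 530.929
UTS = 429.4 MPa


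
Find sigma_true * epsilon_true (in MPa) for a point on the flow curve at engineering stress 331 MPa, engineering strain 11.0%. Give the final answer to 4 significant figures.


sigma_true = sigma_eng * (1 + epsilon_eng)
sigma_true = 331 * (1 + 0.11) = 367.41 MPa
epsilon_true = ln(1 + epsilon_eng)
epsilon_true = ln(1 + 0.11) = 0.10436
sigma_true * epsilon_true = 367.41 * 0.10436 = 38.34 MPa


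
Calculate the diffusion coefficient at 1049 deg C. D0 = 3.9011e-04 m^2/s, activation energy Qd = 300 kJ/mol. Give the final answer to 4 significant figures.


D = D0 * exp(-Qd / (R*T))
T = 1322.15 K
D = 3.9011e-04 * exp(-300e3 / (8.314 * 1322.15))
D = 5.477e-16 m^2/s


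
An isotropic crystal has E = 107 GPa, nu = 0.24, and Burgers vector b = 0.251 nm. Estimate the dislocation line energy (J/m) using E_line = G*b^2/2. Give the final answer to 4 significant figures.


Step 1: G = E / (2*(1+nu))
G = 107 / (2*(1+0.24)) = 43.1452 GPa = 4.31452e+10 Pa
Step 2: E_line = G*b^2/2
b = 0.251 nm = 2.51e-10 m
E_line = 0.5 * 4.31452e+10 * (2.51e-10)^2 = 1.359e-09 J/m


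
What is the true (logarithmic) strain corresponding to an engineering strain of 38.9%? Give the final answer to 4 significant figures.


epsilon_true = ln(1 + epsilon_eng)
epsilon_true = ln(1 + 0.389)
epsilon_true = 0.3286


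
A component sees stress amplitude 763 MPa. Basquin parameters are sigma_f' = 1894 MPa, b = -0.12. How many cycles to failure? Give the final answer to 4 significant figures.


sigma_a = sigma_f' * (2*Nf)^b
2*Nf = (sigma_a / sigma_f')^(1/b)
2*Nf = (763 / 1894)^(1/-0.12)
2*Nf = 1951.92
Nf = 976 cycles


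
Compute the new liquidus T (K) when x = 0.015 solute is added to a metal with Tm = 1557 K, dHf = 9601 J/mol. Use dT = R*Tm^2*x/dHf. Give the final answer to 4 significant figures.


dT = R*Tm^2*x / dHf
dT = 8.314 * 1557^2 * 0.015 / 9601
dT = 31.4892 K
T_new = 1557 - 31.4892 = 1526 K


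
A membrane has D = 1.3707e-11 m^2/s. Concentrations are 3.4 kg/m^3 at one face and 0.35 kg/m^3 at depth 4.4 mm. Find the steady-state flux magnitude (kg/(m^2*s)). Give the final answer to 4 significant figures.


J = -D * (dC/dx) = D * (C1 - C2) / dx
J = 1.3707e-11 * (3.4 - 0.35) / 4.4e-03
J = 9.501e-09 kg/(m^2*s)


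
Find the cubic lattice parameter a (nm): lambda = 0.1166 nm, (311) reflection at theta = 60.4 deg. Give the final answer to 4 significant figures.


d = lambda / (2*sin(theta))
d = 0.1166 / (2*sin(60.4 deg))
d = 0.0670504 nm
a = d * sqrt(h^2+k^2+l^2) = 0.0670504 * sqrt(11)
a = 0.2224 nm


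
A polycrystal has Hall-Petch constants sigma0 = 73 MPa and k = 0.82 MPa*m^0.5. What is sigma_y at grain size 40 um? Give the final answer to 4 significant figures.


sigma_y = sigma0 + k / sqrt(d)
d = 40 um = 4e-05 m
sigma_y = 73 + 0.82 / sqrt(4e-05)
sigma_y = 202.7 MPa


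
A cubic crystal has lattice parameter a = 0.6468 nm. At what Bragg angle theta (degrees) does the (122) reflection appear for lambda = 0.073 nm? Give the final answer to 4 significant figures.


d = a / sqrt(h^2+k^2+l^2)
d = 0.6468 / sqrt(9) = 0.2156 nm
lambda = 2*d*sin(theta)  =>  sin(theta) = lambda / (2*d)
sin(theta) = 0.073 / (2 * 0.2156) = 0.169295
theta = 9.747 deg


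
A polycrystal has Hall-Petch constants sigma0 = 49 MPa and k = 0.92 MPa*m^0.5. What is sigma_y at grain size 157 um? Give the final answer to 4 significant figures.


sigma_y = sigma0 + k / sqrt(d)
d = 157 um = 1.57e-04 m
sigma_y = 49 + 0.92 / sqrt(1.57e-04)
sigma_y = 122.4 MPa


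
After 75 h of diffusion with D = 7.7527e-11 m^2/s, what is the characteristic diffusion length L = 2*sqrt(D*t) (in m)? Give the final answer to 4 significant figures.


t = 75 hr = 270000 s
Diffusion length = 2*sqrt(D*t)
= 2*sqrt(7.7527e-11 * 270000)
= 9.15e-03 m


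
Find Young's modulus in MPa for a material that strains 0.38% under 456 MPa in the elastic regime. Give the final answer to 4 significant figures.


E = sigma / epsilon
epsilon = 0.38% = 3.8e-03
E = 456 / 3.8e-03
E = 120000 MPa


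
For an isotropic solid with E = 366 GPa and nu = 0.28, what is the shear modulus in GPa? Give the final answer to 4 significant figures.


G = E / (2*(1+nu))
G = 366 / (2*(1+0.28))
G = 143 GPa


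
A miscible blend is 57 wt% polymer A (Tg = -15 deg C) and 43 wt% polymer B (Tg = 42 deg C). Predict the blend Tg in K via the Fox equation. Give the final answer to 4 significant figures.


1/Tg = w1/Tg1 + w2/Tg2 (in Kelvin)
Tg1 = 258.15 K, Tg2 = 315.15 K
1/Tg = 0.57/258.15 + 0.43/315.15
Tg = 279.9 K


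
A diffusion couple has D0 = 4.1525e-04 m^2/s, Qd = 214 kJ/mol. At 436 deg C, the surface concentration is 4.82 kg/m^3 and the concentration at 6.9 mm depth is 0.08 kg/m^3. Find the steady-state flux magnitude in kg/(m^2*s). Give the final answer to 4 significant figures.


Step 1: D = D0 * exp(-Qd/(R*T))
T = 436 + 273.15 = 709.15 K
D = 4.1525e-04 * exp(-214e3 / (8.314 * 709.15)) = 7.15991e-20 m^2/s
Step 2: J = D * (C1 - C2) / dx
J = 7.15991e-20 * (4.82 - 0.08) / 6.9e-03
J = 4.919e-17 kg/(m^2*s)


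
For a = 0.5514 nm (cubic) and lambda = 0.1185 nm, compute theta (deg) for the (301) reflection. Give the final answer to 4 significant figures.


d = a / sqrt(h^2+k^2+l^2)
d = 0.5514 / sqrt(10) = 0.174368 nm
lambda = 2*d*sin(theta)  =>  sin(theta) = lambda / (2*d)
sin(theta) = 0.1185 / (2 * 0.174368) = 0.339799
theta = 19.86 deg


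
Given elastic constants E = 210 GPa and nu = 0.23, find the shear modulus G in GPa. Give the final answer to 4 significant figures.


G = E / (2*(1+nu))
G = 210 / (2*(1+0.23))
G = 85.37 GPa


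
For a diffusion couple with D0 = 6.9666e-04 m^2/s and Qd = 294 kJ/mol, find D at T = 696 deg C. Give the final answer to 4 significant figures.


D = D0 * exp(-Qd / (R*T))
T = 969.15 K
D = 6.9666e-04 * exp(-294e3 / (8.314 * 969.15))
D = 9.922e-20 m^2/s


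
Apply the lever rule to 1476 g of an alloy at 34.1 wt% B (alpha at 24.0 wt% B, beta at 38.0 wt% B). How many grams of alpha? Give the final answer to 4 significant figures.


f_alpha = (C_beta - C0) / (C_beta - C_alpha)
f_alpha = (38.0 - 34.1) / (38.0 - 24.0) = 0.278571
m_alpha = f_alpha * m_total = 0.278571 * 1476 = 411.2 g


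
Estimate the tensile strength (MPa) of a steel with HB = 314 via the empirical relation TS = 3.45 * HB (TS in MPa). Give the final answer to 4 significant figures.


TS (MPa) = 3.45 * HB
TS = 3.45 * 314
TS = 1083 MPa


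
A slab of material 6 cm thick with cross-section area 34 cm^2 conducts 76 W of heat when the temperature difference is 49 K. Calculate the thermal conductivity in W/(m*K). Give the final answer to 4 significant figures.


k = Q*L / (A*dT)
L = 0.06 m, A = 3.4e-03 m^2
k = 76 * 0.06 / (3.4e-03 * 49)
k = 27.37 W/(m*K)


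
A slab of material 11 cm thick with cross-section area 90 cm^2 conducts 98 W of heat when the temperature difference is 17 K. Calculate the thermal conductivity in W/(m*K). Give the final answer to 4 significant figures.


k = Q*L / (A*dT)
L = 0.11 m, A = 9e-03 m^2
k = 98 * 0.11 / (9e-03 * 17)
k = 70.46 W/(m*K)


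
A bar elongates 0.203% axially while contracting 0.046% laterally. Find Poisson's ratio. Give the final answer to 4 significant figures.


nu = -epsilon_lat / epsilon_axial
Lateral strain is contraction (negative), so using magnitudes:
nu = 0.046 / 0.203
nu = 0.2266


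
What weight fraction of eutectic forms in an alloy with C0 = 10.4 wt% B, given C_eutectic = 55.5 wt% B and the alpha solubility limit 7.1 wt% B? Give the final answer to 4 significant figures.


f_primary = (C_e - C0) / (C_e - C_alpha_max)
f_primary = (55.5 - 10.4) / (55.5 - 7.1)
f_primary = 0.931818
f_eutectic = 1 - 0.931818 = 0.06818


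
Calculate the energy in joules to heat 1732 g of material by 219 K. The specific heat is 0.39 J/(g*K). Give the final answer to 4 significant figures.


Q = m * cp * dT
Q = 1732 * 0.39 * 219
Q = 147900 J


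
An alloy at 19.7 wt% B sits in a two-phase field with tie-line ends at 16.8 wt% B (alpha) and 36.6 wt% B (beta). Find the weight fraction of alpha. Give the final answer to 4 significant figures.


f_alpha = (C_beta - C0) / (C_beta - C_alpha)
f_alpha = (36.6 - 19.7) / (36.6 - 16.8)
f_alpha = 0.8535


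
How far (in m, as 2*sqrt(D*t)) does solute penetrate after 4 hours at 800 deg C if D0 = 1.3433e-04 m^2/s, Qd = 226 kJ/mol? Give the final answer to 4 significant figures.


Step 1: D = D0 * exp(-Qd/(R*T))
T = 1073.15 K
D = 1.3433e-04 * exp(-226e3 / (8.314 * 1073.15)) = 1.34098e-15 m^2/s
Step 2: L = 2*sqrt(D*t)
t = 4 h = 14400 s
L = 2*sqrt(1.34098e-15 * 14400) = 8.789e-06 m


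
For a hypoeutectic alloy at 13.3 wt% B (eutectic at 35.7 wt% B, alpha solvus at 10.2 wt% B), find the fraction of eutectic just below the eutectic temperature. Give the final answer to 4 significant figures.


f_primary = (C_e - C0) / (C_e - C_alpha_max)
f_primary = (35.7 - 13.3) / (35.7 - 10.2)
f_primary = 0.878431
f_eutectic = 1 - 0.878431 = 0.1216


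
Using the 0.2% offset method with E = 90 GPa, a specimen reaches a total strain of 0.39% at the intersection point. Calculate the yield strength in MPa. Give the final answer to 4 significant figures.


Offset strain = 0.002
Elastic strain at yield = total_strain - offset = 3.9e-03 - 0.002 = 1.9e-03
sigma_y = E * elastic_strain = 90000 * 1.9e-03
sigma_y = 171 MPa


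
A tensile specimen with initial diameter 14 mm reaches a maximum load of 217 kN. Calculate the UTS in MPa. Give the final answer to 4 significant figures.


A0 = pi*(d/2)^2 = pi*(14/2)^2 = 153.938 mm^2
UTS = F_max / A0 = 217*1000 / 153.938
UTS = 1410 MPa


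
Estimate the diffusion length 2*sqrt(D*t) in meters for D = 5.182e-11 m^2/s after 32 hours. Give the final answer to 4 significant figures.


t = 32 hr = 115200 s
Diffusion length = 2*sqrt(D*t)
= 2*sqrt(5.182e-11 * 115200)
= 4.887e-03 m


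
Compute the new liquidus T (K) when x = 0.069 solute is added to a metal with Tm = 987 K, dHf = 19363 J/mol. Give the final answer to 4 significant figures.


dT = R*Tm^2*x / dHf
dT = 8.314 * 987^2 * 0.069 / 19363
dT = 28.8616 K
T_new = 987 - 28.8616 = 958.1 K


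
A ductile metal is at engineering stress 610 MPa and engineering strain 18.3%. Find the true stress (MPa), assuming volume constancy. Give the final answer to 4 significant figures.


sigma_true = sigma_eng * (1 + epsilon_eng)
sigma_true = 610 * (1 + 0.183)
sigma_true = 721.6 MPa
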